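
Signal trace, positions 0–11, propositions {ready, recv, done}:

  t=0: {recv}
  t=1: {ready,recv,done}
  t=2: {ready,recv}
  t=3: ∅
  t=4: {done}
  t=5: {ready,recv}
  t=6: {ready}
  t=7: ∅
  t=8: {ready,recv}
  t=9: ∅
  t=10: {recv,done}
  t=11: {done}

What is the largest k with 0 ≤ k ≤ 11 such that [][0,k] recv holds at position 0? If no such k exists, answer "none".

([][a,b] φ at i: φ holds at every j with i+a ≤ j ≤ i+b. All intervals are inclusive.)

2

recv must hold from j=0 onward; find where it first fails.
  j=0: holds
  j=1: holds
  j=2: holds
  j=3: fails
Holds on [0,2], so largest k = 2.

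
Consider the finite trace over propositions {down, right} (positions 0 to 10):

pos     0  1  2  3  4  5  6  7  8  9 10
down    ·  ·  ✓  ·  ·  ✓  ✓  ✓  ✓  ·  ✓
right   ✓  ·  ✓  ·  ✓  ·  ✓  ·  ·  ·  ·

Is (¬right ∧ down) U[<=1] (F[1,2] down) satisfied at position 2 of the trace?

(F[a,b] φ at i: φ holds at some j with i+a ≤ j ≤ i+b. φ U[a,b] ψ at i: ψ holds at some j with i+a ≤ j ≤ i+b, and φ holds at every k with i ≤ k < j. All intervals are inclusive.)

No

Need some j in [2,3] with F[1,2] down, and (¬right ∧ down) at every k in [2,j-1].
  j=2: F[1,2] down — fails (none in [3,4]).
  j=3: F[1,2] down holds, but (¬right ∧ down) fails at k=2 → not this j.
No j in the window works → until fails.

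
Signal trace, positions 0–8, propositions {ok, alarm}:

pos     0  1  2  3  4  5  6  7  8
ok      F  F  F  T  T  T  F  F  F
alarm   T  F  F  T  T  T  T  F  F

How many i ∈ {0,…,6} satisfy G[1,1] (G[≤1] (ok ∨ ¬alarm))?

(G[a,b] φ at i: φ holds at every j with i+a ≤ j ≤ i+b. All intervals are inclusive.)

Evaluate at each i in [0,6]:
  i=0: ✓ (all of [1,1])
  i=1: ✓ (all of [2,2])
  i=2: ✓ (all of [3,3])
  i=3: ✓ (all of [4,4])
  i=4: ✗ (fails at j=5)
  i=5: ✗ (fails at j=6)
  i=6: ✓ (all of [7,7])
Positions where it holds: {0, 1, 2, 3, 6} → 5.

5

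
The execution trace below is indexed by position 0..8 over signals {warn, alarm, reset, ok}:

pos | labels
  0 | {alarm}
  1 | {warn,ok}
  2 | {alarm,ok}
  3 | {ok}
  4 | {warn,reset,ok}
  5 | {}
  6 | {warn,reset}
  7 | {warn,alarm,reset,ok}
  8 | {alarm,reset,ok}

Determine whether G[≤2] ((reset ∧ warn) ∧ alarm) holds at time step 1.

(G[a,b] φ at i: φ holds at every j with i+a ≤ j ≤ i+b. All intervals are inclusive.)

Check ((reset ∧ warn) ∧ alarm) at every j in [1,3]:
  j=1: false
  j=2: false
  j=3: false
Fails at j=1 → formula fails.

Does not hold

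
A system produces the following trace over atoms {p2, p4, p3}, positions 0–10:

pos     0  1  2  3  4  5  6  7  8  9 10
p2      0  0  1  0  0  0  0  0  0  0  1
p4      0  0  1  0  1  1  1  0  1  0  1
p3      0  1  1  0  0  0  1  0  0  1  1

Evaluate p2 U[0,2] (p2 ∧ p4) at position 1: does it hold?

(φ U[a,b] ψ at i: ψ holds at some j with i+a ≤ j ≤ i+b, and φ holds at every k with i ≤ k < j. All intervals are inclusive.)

False

Need some j in [1,3] with (p2 ∧ p4), and p2 at every k in [1,j-1].
  j=1: (p2 ∧ p4) false.
  j=2: (p2 ∧ p4) holds, but p2 fails at k=1 → not this j.
  j=3: (p2 ∧ p4) false.
No j in the window works → until fails.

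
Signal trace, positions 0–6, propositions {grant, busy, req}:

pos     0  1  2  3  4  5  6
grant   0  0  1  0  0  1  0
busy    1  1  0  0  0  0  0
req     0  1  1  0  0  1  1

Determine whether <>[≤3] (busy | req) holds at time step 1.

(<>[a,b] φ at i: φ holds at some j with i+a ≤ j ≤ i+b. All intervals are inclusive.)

Holds

Check (busy | req) at each j in [1,4]:
  j=1: true
  j=2: true
  j=3: false
  j=4: false
Found at j=1 → formula holds.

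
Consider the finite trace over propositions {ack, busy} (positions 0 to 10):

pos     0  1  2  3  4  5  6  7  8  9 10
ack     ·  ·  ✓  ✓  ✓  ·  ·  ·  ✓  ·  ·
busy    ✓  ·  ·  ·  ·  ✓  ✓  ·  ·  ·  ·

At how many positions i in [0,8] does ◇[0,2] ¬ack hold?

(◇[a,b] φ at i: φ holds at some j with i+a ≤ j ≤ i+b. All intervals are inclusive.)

8

Evaluate at each i in [0,8]:
  i=0: ✓ (witness j=0)
  i=1: ✓ (witness j=1)
  i=2: ✗ (none in [2,4])
  i=3: ✓ (witness j=5)
  i=4: ✓ (witness j=5)
  i=5: ✓ (witness j=5)
  i=6: ✓ (witness j=6)
  i=7: ✓ (witness j=7)
  i=8: ✓ (witness j=9)
Positions where it holds: {0, 1, 3, 4, 5, 6, 7, 8} → 8.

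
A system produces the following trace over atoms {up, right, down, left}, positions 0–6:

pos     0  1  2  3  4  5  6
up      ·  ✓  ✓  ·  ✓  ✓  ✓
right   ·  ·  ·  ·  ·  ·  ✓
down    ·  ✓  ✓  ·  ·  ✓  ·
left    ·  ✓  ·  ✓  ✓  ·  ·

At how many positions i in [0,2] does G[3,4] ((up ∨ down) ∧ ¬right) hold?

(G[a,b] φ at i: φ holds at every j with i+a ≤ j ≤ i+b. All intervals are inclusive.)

1

Evaluate at each i in [0,2]:
  i=0: ✗ (fails at j=3)
  i=1: ✓ (all of [4,5])
  i=2: ✗ (fails at j=6)
Positions where it holds: {1} → 1.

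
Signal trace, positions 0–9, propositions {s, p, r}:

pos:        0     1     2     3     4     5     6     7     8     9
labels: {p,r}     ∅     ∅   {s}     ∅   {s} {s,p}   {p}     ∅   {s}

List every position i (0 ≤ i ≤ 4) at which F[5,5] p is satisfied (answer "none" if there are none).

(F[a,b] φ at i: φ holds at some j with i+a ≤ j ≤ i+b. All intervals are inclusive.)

Evaluate at each i in [0,4]:
  i=0: ✗ (none in [5,5])
  i=1: ✓ (witness j=6)
  i=2: ✓ (witness j=7)
  i=3: ✗ (none in [8,8])
  i=4: ✗ (none in [9,9])

1, 2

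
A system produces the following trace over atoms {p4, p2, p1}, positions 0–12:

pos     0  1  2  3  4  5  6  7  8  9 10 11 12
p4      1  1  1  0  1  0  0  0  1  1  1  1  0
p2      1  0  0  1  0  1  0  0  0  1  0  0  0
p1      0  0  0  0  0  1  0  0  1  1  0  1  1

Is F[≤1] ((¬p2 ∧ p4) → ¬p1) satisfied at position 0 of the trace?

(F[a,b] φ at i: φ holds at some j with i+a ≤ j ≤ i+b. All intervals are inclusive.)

Check ((¬p2 ∧ p4) → ¬p1) at each j in [0,1]:
  j=0: true
  j=1: true
Found at j=0 → formula holds.

Holds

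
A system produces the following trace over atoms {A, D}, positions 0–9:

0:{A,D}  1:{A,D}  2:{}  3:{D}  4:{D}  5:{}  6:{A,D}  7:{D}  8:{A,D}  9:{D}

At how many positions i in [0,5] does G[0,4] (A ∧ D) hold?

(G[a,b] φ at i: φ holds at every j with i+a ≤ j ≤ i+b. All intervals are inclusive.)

0

Evaluate at each i in [0,5]:
  i=0: ✗ (fails at j=2)
  i=1: ✗ (fails at j=2)
  i=2: ✗ (fails at j=2)
  i=3: ✗ (fails at j=3)
  i=4: ✗ (fails at j=4)
  i=5: ✗ (fails at j=5)
Positions where it holds: {} → 0.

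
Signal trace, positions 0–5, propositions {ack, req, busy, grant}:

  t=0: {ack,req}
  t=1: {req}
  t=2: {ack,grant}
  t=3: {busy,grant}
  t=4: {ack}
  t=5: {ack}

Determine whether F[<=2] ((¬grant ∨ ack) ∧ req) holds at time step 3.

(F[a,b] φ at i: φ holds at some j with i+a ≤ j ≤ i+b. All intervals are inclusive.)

Does not hold

Check ((¬grant ∨ ack) ∧ req) at each j in [3,5]:
  j=3: false
  j=4: false
  j=5: false
No position in the window satisfies it → formula fails.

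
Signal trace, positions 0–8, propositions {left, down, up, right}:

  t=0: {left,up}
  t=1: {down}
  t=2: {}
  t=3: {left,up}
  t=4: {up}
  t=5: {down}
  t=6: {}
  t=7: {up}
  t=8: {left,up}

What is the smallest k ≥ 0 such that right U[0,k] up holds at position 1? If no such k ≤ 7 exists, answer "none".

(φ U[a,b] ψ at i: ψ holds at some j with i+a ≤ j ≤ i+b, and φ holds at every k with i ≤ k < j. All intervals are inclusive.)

none

Need earliest j ≥ 1 with up, and right at every k in [1,j-1].
  j=1: rhs fails.
  j=2: rhs fails.
  j=3: rhs holds but lhs fails at k=1.
  j=4: rhs holds but lhs fails at k=1.
  j=5: rhs fails.
  j=6: rhs fails.
  j=7: rhs holds but lhs fails at k=1.
  j=8: rhs holds but lhs fails at k=1.
No witness within the range → none.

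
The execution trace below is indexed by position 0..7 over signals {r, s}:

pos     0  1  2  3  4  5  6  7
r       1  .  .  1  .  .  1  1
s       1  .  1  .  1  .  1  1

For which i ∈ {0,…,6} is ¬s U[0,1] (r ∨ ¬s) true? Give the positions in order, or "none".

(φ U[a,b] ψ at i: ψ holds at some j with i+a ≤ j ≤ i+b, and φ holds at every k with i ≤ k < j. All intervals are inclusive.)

Evaluate at each i in [0,6]:
  i=0: ✓ (rhs at j=0)
  i=1: ✓ (rhs at j=1)
  i=2: ✗ (lhs fails at k=2 before rhs at j=3)
  i=3: ✓ (rhs at j=3)
  i=4: ✗ (lhs fails at k=4 before rhs at j=5)
  i=5: ✓ (rhs at j=5)
  i=6: ✓ (rhs at j=6)

0, 1, 3, 5, 6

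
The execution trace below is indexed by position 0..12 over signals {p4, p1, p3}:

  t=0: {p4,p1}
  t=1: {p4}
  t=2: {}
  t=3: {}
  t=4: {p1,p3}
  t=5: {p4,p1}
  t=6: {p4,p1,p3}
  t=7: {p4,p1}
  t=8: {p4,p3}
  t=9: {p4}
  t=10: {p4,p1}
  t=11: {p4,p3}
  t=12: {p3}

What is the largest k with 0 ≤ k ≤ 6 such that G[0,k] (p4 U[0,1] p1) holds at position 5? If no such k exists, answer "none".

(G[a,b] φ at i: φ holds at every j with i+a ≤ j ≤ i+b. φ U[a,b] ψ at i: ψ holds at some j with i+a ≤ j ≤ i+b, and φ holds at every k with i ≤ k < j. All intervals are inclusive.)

(p4 U[0,1] p1) must hold from j=5 onward; find where it first fails.
  j=5: holds
  j=6: holds
  j=7: holds
  j=8: fails
Holds on [5,7], so largest k = 2.

2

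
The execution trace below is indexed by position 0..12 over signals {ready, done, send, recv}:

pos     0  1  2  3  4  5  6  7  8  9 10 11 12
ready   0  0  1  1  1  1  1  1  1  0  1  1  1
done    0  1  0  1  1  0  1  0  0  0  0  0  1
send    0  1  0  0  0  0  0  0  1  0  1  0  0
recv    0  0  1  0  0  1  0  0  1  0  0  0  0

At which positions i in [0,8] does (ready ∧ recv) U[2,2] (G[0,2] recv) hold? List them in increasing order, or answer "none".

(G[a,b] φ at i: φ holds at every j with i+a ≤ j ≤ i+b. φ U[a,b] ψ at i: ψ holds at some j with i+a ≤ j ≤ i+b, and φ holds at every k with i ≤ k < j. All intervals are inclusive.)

Evaluate at each i in [0,8]:
  i=0: ✗ (no rhs in [2,2])
  i=1: ✗ (no rhs in [3,3])
  i=2: ✗ (no rhs in [4,4])
  i=3: ✗ (no rhs in [5,5])
  i=4: ✗ (no rhs in [6,6])
  i=5: ✗ (no rhs in [7,7])
  i=6: ✗ (no rhs in [8,8])
  i=7: ✗ (no rhs in [9,9])
  i=8: ✗ (no rhs in [10,10])

none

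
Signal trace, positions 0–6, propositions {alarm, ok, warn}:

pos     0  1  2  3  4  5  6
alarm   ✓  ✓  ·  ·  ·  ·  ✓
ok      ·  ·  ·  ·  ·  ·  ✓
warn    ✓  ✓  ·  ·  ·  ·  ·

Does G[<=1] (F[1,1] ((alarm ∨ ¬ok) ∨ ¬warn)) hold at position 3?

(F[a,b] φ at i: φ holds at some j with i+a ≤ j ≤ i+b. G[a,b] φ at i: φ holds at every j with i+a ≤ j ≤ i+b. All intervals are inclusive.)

Check F[1,1] ((alarm ∨ ¬ok) ∨ ¬warn) at every j in [3,4]:
  j=3: holds (witness at 4)
  j=4: holds (witness at 5)
All positions satisfy it → formula holds.

Yes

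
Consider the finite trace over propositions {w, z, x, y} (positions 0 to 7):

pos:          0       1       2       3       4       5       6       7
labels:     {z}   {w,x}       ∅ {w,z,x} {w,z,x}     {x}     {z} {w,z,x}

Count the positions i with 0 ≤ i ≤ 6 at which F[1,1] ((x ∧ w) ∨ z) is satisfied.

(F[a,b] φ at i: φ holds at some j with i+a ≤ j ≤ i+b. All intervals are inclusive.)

5

Evaluate at each i in [0,6]:
  i=0: ✓ (witness j=1)
  i=1: ✗ (none in [2,2])
  i=2: ✓ (witness j=3)
  i=3: ✓ (witness j=4)
  i=4: ✗ (none in [5,5])
  i=5: ✓ (witness j=6)
  i=6: ✓ (witness j=7)
Positions where it holds: {0, 2, 3, 5, 6} → 5.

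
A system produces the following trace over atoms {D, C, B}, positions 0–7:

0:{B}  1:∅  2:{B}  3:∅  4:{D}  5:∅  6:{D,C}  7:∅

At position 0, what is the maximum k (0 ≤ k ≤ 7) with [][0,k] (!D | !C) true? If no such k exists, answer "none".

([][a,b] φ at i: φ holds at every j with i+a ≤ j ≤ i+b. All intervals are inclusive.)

5

(!D | !C) must hold from j=0 onward; find where it first fails.
  j=0: holds
  j=1: holds
  j=2: holds
  j=3: holds
  j=4: holds
  j=5: holds
  j=6: fails
Holds on [0,5], so largest k = 5.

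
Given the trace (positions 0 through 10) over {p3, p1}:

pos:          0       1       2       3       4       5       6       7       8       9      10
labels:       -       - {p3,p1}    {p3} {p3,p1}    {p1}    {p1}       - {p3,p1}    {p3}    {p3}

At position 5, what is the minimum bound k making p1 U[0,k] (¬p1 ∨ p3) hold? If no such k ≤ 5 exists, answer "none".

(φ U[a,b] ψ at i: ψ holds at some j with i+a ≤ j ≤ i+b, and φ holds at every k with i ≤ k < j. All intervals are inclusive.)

2

Need earliest j ≥ 5 with (¬p1 ∨ p3), and p1 at every k in [5,j-1].
  j=5: rhs fails.
  j=6: rhs fails.
  j=7: rhs holds; lhs holds on [5,6]. k = 2.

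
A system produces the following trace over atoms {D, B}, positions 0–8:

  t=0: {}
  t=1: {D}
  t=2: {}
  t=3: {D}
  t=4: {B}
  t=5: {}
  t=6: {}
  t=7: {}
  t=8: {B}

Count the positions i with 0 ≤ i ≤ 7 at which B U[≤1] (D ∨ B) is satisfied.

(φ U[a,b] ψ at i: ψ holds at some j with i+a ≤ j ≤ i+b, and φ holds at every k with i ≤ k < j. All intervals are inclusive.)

Evaluate at each i in [0,7]:
  i=0: ✗ (lhs fails at k=0 before rhs at j=1)
  i=1: ✓ (rhs at j=1)
  i=2: ✗ (lhs fails at k=2 before rhs at j=3)
  i=3: ✓ (rhs at j=3)
  i=4: ✓ (rhs at j=4)
  i=5: ✗ (no rhs in [5,6])
  i=6: ✗ (no rhs in [6,7])
  i=7: ✗ (lhs fails at k=7 before rhs at j=8)
Positions where it holds: {1, 3, 4} → 3.

3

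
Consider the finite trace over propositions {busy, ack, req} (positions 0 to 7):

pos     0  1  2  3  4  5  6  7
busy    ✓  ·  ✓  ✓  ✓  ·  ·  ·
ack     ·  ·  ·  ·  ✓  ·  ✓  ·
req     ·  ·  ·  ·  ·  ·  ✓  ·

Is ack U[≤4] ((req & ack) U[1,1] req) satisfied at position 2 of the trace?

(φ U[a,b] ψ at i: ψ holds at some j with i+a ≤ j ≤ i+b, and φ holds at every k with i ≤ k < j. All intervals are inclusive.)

Does not hold

Need some j in [2,6] with ((req & ack) U[1,1] req), and ack at every k in [2,j-1].
  j=2: ((req & ack) U[1,1] req) — fails.
  j=3: ((req & ack) U[1,1] req) — fails.
  j=4: ((req & ack) U[1,1] req) — fails.
  j=5: ((req & ack) U[1,1] req) — fails.
  j=6: ((req & ack) U[1,1] req) — fails.
No j in the window works → until fails.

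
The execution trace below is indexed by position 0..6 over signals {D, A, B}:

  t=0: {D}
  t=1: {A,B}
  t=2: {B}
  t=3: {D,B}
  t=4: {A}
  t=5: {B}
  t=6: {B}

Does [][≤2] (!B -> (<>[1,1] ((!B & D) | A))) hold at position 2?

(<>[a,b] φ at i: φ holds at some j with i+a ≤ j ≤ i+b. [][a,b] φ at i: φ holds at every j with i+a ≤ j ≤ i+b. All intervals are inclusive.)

No

Check (!B -> (<>[1,1] ((!B & D) | A))) at every j in [2,4]:
  j=2: antecedent false → ✓
  j=3: antecedent false → ✓
  j=4: antecedent true; consequent fails (none in [5,5]) → ✗
Fails at j=4 → formula fails.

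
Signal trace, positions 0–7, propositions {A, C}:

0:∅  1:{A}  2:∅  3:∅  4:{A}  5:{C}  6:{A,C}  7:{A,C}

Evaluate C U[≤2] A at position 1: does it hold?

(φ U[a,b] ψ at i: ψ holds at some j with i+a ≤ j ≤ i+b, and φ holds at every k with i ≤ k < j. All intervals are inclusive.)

Need some j in [1,3] with A, and C at every k in [1,j-1].
  j=1: A holds; no prefix to check → satisfied.

True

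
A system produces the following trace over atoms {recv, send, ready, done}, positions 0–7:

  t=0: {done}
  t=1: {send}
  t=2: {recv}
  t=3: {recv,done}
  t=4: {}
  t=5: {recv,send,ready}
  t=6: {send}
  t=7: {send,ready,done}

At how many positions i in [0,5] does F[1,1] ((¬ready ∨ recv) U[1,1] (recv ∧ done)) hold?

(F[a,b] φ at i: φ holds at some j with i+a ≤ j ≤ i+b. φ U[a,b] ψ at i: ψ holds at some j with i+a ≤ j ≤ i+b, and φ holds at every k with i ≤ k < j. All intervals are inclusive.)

Evaluate at each i in [0,5]:
  i=0: ✗ (none in [1,1])
  i=1: ✓ (witness j=2)
  i=2: ✗ (none in [3,3])
  i=3: ✗ (none in [4,4])
  i=4: ✗ (none in [5,5])
  i=5: ✗ (none in [6,6])
Positions where it holds: {1} → 1.

1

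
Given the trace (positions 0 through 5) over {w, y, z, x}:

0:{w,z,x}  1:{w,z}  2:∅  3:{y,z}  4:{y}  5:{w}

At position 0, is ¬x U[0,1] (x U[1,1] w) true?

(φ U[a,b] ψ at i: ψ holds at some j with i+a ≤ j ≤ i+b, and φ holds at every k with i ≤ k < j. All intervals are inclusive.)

Need some j in [0,1] with (x U[1,1] w), and ¬x at every k in [0,j-1].
  j=0: (x U[1,1] w) holds; no prefix to check → satisfied.

Yes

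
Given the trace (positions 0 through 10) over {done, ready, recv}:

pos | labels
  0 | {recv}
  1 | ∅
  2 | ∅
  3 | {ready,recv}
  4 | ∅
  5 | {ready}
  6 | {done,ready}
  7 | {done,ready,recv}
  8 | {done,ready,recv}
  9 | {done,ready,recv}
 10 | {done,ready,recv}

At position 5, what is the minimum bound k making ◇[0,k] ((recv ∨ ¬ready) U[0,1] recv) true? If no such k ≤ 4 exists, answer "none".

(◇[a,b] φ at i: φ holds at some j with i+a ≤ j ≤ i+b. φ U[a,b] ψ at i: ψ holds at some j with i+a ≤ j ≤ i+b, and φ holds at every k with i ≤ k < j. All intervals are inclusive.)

Scan j = 5,6,… for ((recv ∨ ¬ready) U[0,1] recv):
  j=5: fails
  j=6: fails
  j=7: holds
First hit at j=7, so smallest k = 7-5 = 2.

2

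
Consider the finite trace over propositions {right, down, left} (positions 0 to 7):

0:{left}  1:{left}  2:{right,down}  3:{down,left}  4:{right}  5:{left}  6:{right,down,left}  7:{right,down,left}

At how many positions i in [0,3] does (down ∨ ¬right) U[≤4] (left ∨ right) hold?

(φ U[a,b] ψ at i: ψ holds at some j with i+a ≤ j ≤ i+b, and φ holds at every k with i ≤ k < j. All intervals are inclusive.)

Evaluate at each i in [0,3]:
  i=0: ✓ (rhs at j=0)
  i=1: ✓ (rhs at j=1)
  i=2: ✓ (rhs at j=2)
  i=3: ✓ (rhs at j=3)
Positions where it holds: {0, 1, 2, 3} → 4.

4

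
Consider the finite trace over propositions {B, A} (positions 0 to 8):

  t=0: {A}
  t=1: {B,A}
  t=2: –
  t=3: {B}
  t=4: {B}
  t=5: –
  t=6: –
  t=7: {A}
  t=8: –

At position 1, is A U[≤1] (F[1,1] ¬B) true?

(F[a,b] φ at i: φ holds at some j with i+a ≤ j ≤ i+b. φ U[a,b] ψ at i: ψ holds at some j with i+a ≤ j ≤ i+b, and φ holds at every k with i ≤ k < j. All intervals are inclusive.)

Need some j in [1,2] with F[1,1] ¬B, and A at every k in [1,j-1].
  j=1: F[1,1] ¬B holds; no prefix to check → satisfied.

Yes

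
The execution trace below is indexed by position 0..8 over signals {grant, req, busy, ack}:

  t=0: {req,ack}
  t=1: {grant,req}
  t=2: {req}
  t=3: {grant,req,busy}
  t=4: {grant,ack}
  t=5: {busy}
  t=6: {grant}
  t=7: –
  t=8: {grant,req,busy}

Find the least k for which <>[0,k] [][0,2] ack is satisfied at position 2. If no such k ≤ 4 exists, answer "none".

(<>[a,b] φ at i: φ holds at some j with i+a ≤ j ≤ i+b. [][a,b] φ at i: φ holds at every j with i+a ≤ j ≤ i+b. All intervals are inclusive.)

Scan j = 2,3,… for [][0,2] ack:
  j=2: fails
  j=3: fails
  j=4: fails
  j=5: fails
  j=6: fails
No j in [2,6] satisfies it → none.

none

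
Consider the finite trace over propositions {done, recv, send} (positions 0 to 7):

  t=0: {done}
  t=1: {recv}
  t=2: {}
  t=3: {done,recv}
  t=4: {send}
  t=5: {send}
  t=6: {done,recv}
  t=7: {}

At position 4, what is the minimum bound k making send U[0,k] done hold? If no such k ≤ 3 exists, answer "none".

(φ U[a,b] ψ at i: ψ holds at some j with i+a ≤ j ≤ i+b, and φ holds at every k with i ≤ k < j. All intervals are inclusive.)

Need earliest j ≥ 4 with done, and send at every k in [4,j-1].
  j=4: rhs fails.
  j=5: rhs fails.
  j=6: rhs holds; lhs holds on [4,5]. k = 2.

2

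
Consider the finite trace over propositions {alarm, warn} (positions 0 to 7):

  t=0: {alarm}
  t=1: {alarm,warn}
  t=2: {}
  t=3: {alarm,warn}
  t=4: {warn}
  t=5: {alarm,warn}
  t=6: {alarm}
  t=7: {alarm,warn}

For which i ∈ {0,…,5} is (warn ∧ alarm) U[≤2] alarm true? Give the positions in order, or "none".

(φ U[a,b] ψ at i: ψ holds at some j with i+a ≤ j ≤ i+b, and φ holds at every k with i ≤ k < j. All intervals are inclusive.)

Evaluate at each i in [0,5]:
  i=0: ✓ (rhs at j=0)
  i=1: ✓ (rhs at j=1)
  i=2: ✗ (lhs fails at k=2 before rhs at j=3)
  i=3: ✓ (rhs at j=3)
  i=4: ✗ (lhs fails at k=4 before rhs at j=5)
  i=5: ✓ (rhs at j=5)

0, 1, 3, 5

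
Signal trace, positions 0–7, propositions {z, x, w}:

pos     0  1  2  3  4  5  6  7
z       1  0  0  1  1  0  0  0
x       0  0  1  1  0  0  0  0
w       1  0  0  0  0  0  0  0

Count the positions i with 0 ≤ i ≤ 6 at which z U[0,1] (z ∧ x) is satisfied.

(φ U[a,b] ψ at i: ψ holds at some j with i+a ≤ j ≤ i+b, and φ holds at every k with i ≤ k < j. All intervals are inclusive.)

1

Evaluate at each i in [0,6]:
  i=0: ✗ (no rhs in [0,1])
  i=1: ✗ (no rhs in [1,2])
  i=2: ✗ (lhs fails at k=2 before rhs at j=3)
  i=3: ✓ (rhs at j=3)
  i=4: ✗ (no rhs in [4,5])
  i=5: ✗ (no rhs in [5,6])
  i=6: ✗ (no rhs in [6,7])
Positions where it holds: {3} → 1.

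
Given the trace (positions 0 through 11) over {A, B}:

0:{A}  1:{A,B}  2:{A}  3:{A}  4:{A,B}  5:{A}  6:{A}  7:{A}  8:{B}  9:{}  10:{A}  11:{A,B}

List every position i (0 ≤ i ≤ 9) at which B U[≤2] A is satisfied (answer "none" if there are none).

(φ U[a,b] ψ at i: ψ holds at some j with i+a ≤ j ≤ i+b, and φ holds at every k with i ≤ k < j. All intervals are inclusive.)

Evaluate at each i in [0,9]:
  i=0: ✓ (rhs at j=0)
  i=1: ✓ (rhs at j=1)
  i=2: ✓ (rhs at j=2)
  i=3: ✓ (rhs at j=3)
  i=4: ✓ (rhs at j=4)
  i=5: ✓ (rhs at j=5)
  i=6: ✓ (rhs at j=6)
  i=7: ✓ (rhs at j=7)
  i=8: ✗ (lhs fails at k=9 before rhs at j=10)
  i=9: ✗ (lhs fails at k=9 before rhs at j=10)

0, 1, 2, 3, 4, 5, 6, 7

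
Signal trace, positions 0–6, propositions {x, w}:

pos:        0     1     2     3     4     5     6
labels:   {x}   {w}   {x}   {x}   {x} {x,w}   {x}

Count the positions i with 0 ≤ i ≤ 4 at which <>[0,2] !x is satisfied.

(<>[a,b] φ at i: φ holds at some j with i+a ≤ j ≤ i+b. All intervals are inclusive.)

Evaluate at each i in [0,4]:
  i=0: ✓ (witness j=1)
  i=1: ✓ (witness j=1)
  i=2: ✗ (none in [2,4])
  i=3: ✗ (none in [3,5])
  i=4: ✗ (none in [4,6])
Positions where it holds: {0, 1} → 2.

2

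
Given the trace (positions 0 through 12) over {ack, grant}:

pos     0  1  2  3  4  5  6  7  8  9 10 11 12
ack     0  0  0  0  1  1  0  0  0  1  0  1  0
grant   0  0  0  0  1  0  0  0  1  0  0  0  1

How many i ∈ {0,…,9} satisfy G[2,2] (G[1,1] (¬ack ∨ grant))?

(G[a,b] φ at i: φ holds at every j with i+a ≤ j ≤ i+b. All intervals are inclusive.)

7

Evaluate at each i in [0,9]:
  i=0: ✓ (all of [2,2])
  i=1: ✓ (all of [3,3])
  i=2: ✗ (fails at j=4)
  i=3: ✓ (all of [5,5])
  i=4: ✓ (all of [6,6])
  i=5: ✓ (all of [7,7])
  i=6: ✗ (fails at j=8)
  i=7: ✓ (all of [9,9])
  i=8: ✗ (fails at j=10)
  i=9: ✓ (all of [11,11])
Positions where it holds: {0, 1, 3, 4, 5, 7, 9} → 7.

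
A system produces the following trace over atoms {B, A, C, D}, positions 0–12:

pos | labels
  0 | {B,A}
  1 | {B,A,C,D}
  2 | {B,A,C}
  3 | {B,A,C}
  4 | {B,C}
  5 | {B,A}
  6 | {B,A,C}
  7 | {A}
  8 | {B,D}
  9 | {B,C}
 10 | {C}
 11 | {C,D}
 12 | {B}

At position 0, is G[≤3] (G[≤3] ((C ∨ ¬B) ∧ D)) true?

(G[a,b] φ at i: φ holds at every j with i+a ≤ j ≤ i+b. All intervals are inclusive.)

Check G[≤3] ((C ∨ ¬B) ∧ D) at every j in [0,3]:
  j=0: fails at 0
  j=1: fails at 2
  j=2: fails at 2
  j=3: fails at 3
Fails at j=0 → formula fails.

No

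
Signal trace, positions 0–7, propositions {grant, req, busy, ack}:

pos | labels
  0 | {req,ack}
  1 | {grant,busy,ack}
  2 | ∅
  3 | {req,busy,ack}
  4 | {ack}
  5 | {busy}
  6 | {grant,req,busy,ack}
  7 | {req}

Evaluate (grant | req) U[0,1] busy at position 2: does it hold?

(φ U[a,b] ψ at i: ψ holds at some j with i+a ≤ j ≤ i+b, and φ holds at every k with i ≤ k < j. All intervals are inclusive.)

Need some j in [2,3] with busy, and (grant | req) at every k in [2,j-1].
  j=2: busy false.
  j=3: busy holds, but (grant | req) fails at k=2 → not this j.
No j in the window works → until fails.

No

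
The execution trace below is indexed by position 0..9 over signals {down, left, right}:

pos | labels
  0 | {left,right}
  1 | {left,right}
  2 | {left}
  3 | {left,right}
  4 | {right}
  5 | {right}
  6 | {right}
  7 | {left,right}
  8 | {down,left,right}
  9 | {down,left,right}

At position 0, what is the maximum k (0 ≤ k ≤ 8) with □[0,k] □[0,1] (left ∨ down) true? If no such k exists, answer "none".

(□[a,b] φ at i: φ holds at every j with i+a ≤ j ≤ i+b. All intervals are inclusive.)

□[0,1] (left ∨ down) must hold from j=0 onward; find where it first fails.
  j=0: holds
  j=1: holds
  j=2: holds
  j=3: fails
Holds on [0,2], so largest k = 2.

2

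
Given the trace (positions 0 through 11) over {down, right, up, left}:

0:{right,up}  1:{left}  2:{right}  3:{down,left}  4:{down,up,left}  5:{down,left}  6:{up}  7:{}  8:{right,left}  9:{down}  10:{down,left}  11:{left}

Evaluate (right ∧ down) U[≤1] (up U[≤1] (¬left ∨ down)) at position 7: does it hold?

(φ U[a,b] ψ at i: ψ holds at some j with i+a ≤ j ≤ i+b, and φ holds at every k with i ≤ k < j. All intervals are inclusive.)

Need some j in [7,8] with (up U[≤1] (¬left ∨ down)), and (right ∧ down) at every k in [7,j-1].
  j=7: (up U[≤1] (¬left ∨ down)) holds; no prefix to check → satisfied.

True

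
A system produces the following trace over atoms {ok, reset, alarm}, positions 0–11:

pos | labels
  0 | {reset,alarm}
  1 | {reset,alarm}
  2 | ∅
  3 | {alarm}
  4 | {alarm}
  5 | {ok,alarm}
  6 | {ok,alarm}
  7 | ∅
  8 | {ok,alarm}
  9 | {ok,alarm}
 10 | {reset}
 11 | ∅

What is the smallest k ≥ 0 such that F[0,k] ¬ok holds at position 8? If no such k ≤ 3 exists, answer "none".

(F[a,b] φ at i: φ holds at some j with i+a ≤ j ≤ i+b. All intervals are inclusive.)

Scan j = 8,9,… for ¬ok:
  j=8: fails
  j=9: fails
  j=10: holds
First hit at j=10, so smallest k = 10-8 = 2.

2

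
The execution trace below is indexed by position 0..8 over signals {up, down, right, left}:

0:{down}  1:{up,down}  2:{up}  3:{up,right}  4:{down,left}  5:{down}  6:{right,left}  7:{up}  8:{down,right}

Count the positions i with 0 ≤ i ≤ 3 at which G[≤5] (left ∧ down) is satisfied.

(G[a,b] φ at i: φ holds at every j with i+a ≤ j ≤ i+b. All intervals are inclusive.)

Evaluate at each i in [0,3]:
  i=0: ✗ (fails at j=0)
  i=1: ✗ (fails at j=1)
  i=2: ✗ (fails at j=2)
  i=3: ✗ (fails at j=3)
Positions where it holds: {} → 0.

0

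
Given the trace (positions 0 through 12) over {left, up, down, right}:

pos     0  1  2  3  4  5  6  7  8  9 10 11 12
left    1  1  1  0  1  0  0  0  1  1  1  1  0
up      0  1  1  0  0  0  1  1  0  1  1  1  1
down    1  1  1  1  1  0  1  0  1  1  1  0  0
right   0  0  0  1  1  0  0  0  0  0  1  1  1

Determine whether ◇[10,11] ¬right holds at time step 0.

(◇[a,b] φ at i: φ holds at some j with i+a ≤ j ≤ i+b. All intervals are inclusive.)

Check ¬right at each j in [10,11]:
  j=10: false
  j=11: false
No position in the window satisfies it → formula fails.

Does not hold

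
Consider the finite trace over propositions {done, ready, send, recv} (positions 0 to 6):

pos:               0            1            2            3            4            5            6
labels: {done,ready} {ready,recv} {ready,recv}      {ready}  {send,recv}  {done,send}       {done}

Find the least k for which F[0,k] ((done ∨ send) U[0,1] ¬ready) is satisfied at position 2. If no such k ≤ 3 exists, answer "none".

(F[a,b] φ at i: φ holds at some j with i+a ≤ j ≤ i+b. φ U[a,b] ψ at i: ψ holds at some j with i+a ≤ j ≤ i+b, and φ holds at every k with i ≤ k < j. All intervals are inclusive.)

2

Scan j = 2,3,… for ((done ∨ send) U[0,1] ¬ready):
  j=2: fails
  j=3: fails
  j=4: holds
First hit at j=4, so smallest k = 4-2 = 2.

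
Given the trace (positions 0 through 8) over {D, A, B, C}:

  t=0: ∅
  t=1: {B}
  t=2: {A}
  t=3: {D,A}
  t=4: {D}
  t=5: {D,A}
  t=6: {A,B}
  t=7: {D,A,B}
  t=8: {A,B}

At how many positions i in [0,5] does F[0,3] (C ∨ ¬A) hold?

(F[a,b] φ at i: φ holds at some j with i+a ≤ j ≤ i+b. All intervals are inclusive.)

Evaluate at each i in [0,5]:
  i=0: ✓ (witness j=0)
  i=1: ✓ (witness j=1)
  i=2: ✓ (witness j=4)
  i=3: ✓ (witness j=4)
  i=4: ✓ (witness j=4)
  i=5: ✗ (none in [5,8])
Positions where it holds: {0, 1, 2, 3, 4} → 5.

5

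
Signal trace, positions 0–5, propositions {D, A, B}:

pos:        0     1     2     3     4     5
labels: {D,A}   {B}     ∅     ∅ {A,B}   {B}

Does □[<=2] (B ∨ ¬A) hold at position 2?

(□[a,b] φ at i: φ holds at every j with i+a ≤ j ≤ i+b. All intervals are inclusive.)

Holds

Check (B ∨ ¬A) at every j in [2,4]:
  j=2: true
  j=3: true
  j=4: true
All positions satisfy it → formula holds.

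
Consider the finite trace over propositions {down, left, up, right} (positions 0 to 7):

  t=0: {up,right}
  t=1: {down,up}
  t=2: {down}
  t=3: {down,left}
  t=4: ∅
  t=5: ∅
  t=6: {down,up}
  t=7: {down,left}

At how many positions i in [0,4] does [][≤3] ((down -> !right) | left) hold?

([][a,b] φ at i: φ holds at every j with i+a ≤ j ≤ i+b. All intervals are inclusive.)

Evaluate at each i in [0,4]:
  i=0: ✓ (all of [0,3])
  i=1: ✓ (all of [1,4])
  i=2: ✓ (all of [2,5])
  i=3: ✓ (all of [3,6])
  i=4: ✓ (all of [4,7])
Positions where it holds: {0, 1, 2, 3, 4} → 5.

5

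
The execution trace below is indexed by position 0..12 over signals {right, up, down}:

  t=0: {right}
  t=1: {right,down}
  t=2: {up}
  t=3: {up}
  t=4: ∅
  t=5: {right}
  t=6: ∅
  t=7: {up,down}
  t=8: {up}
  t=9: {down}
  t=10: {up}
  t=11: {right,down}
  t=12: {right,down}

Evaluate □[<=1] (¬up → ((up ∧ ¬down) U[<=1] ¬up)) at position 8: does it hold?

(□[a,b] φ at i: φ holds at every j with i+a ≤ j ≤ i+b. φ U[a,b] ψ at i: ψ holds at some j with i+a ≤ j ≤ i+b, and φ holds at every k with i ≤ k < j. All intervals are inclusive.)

Check (¬up → ((up ∧ ¬down) U[<=1] ¬up)) at every j in [8,9]:
  j=8: antecedent false → ✓
  j=9: antecedent true; consequent holds → ✓
All positions satisfy it → formula holds.

Yes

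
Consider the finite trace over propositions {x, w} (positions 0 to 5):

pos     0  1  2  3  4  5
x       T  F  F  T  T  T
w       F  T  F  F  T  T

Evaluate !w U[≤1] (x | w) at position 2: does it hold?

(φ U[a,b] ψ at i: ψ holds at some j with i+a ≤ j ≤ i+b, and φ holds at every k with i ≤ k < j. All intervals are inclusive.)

Need some j in [2,3] with (x | w), and !w at every k in [2,j-1].
  j=2: (x | w) false.
  j=3: (x | w) holds; !w holds at every k in [2,2] → satisfied.

Holds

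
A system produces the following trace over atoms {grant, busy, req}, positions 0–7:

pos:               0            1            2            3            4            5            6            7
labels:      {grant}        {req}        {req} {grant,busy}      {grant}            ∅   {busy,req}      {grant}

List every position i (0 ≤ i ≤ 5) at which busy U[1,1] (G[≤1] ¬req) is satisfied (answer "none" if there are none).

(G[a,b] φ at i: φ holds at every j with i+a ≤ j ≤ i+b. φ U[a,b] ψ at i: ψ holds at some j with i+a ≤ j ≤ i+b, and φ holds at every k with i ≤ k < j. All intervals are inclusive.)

Evaluate at each i in [0,5]:
  i=0: ✗ (no rhs in [1,1])
  i=1: ✗ (no rhs in [2,2])
  i=2: ✗ (lhs fails at k=2 before rhs at j=3)
  i=3: ✓ (rhs at j=4; lhs holds on [3,3])
  i=4: ✗ (no rhs in [5,5])
  i=5: ✗ (no rhs in [6,6])

3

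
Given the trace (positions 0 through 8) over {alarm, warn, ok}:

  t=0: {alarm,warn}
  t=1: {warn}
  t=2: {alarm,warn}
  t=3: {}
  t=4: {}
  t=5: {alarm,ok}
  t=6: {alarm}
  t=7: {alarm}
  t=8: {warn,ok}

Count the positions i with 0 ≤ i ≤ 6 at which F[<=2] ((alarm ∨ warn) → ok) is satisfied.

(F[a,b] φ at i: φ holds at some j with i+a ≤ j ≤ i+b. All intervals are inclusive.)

Evaluate at each i in [0,6]:
  i=0: ✗ (none in [0,2])
  i=1: ✓ (witness j=3)
  i=2: ✓ (witness j=3)
  i=3: ✓ (witness j=3)
  i=4: ✓ (witness j=4)
  i=5: ✓ (witness j=5)
  i=6: ✓ (witness j=8)
Positions where it holds: {1, 2, 3, 4, 5, 6} → 6.

6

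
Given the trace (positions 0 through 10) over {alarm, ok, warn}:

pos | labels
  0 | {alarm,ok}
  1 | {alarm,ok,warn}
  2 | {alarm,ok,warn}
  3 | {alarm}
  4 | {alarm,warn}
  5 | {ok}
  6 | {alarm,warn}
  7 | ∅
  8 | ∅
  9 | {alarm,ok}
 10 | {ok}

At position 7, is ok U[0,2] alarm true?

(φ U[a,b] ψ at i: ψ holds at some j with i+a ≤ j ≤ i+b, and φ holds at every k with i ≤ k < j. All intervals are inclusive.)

False

Need some j in [7,9] with alarm, and ok at every k in [7,j-1].
  j=7: alarm false.
  j=8: alarm false.
  j=9: alarm holds, but ok fails at k=7 → not this j.
No j in the window works → until fails.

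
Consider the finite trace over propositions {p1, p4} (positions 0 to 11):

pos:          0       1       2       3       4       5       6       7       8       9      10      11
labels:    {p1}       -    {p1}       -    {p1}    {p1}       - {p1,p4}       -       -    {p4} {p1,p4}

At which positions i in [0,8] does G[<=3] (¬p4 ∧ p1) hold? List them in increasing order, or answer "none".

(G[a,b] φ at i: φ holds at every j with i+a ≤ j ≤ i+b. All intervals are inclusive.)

Evaluate at each i in [0,8]:
  i=0: ✗ (fails at j=1)
  i=1: ✗ (fails at j=1)
  i=2: ✗ (fails at j=3)
  i=3: ✗ (fails at j=3)
  i=4: ✗ (fails at j=6)
  i=5: ✗ (fails at j=6)
  i=6: ✗ (fails at j=6)
  i=7: ✗ (fails at j=7)
  i=8: ✗ (fails at j=8)

none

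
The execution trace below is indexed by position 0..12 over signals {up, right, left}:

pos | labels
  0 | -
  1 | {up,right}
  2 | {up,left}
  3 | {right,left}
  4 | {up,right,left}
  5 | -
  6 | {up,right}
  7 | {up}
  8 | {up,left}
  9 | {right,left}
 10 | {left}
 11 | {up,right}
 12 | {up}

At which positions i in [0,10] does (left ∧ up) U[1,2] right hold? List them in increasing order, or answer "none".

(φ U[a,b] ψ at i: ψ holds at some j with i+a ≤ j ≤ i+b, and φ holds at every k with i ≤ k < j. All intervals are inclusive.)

Evaluate at each i in [0,10]:
  i=0: ✗ (lhs fails at k=0 before rhs at j=1)
  i=1: ✗ (lhs fails at k=1 before rhs at j=3)
  i=2: ✓ (rhs at j=3; lhs holds on [2,2])
  i=3: ✗ (lhs fails at k=3 before rhs at j=4)
  i=4: ✗ (lhs fails at k=5 before rhs at j=6)
  i=5: ✗ (lhs fails at k=5 before rhs at j=6)
  i=6: ✗ (no rhs in [7,8])
  i=7: ✗ (lhs fails at k=7 before rhs at j=9)
  i=8: ✓ (rhs at j=9; lhs holds on [8,8])
  i=9: ✗ (lhs fails at k=9 before rhs at j=11)
  i=10: ✗ (lhs fails at k=10 before rhs at j=11)

2, 8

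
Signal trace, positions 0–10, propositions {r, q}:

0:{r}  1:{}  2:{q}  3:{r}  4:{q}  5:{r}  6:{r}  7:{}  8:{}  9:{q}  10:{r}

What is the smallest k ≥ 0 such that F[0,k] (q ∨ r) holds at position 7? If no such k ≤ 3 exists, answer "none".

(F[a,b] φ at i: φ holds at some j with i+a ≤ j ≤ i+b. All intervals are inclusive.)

Scan j = 7,8,… for (q ∨ r):
  j=7: fails
  j=8: fails
  j=9: holds
First hit at j=9, so smallest k = 9-7 = 2.

2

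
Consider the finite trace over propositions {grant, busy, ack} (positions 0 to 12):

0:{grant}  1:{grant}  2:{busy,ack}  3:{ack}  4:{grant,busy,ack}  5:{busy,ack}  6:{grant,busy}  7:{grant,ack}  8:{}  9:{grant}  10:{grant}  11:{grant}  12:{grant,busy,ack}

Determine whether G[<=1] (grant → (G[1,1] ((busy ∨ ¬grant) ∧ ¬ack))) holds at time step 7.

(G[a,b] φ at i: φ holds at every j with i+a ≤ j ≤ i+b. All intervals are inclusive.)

Check (grant → (G[1,1] ((busy ∨ ¬grant) ∧ ¬ack))) at every j in [7,8]:
  j=7: antecedent true; consequent holds on [8,8] → ✓
  j=8: antecedent false → ✓
All positions satisfy it → formula holds.

True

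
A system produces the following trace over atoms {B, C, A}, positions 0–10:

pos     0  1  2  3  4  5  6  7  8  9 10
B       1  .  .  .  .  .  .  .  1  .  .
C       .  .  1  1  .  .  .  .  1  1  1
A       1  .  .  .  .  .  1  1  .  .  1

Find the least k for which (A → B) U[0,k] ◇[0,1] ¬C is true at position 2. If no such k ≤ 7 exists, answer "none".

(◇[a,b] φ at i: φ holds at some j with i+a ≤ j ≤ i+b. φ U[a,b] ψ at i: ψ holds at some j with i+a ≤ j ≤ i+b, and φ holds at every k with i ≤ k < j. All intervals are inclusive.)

Need earliest j ≥ 2 with ◇[0,1] ¬C, and (A → B) at every k in [2,j-1].
  j=2: rhs fails.
  j=3: rhs holds; lhs holds on [2,2]. k = 1.

1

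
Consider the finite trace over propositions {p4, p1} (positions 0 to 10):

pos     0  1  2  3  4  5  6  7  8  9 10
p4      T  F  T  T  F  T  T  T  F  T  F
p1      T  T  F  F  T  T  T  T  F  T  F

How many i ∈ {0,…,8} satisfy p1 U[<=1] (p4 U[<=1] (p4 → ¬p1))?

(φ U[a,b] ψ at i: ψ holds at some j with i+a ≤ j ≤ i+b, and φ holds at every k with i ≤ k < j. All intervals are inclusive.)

Evaluate at each i in [0,8]:
  i=0: ✓ (rhs at j=0)
  i=1: ✓ (rhs at j=1)
  i=2: ✓ (rhs at j=2)
  i=3: ✓ (rhs at j=3)
  i=4: ✓ (rhs at j=4)
  i=5: ✗ (no rhs in [5,6])
  i=6: ✓ (rhs at j=7; lhs holds on [6,6])
  i=7: ✓ (rhs at j=7)
  i=8: ✓ (rhs at j=8)
Positions where it holds: {0, 1, 2, 3, 4, 6, 7, 8} → 8.

8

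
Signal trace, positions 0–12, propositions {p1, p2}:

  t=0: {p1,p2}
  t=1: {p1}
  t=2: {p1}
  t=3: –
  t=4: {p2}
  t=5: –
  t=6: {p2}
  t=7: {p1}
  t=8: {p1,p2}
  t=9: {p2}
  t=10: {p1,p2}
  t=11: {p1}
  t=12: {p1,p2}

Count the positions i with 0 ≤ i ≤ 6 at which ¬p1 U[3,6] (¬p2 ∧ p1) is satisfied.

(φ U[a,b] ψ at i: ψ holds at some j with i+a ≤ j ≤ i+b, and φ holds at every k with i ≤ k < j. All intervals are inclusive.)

2

Evaluate at each i in [0,6]:
  i=0: ✗ (no rhs in [3,6])
  i=1: ✗ (lhs fails at k=1 before rhs at j=7)
  i=2: ✗ (lhs fails at k=2 before rhs at j=7)
  i=3: ✓ (rhs at j=7; lhs holds on [3,6])
  i=4: ✓ (rhs at j=7; lhs holds on [4,6])
  i=5: ✗ (lhs fails at k=7 before rhs at j=11)
  i=6: ✗ (lhs fails at k=7 before rhs at j=11)
Positions where it holds: {3, 4} → 2.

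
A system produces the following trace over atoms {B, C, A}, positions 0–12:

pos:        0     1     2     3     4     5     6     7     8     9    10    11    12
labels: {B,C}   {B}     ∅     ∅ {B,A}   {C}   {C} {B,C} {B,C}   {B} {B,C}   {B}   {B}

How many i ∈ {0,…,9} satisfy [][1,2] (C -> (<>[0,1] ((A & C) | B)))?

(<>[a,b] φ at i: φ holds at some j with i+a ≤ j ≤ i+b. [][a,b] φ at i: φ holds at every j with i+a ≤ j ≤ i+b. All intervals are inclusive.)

8

Evaluate at each i in [0,9]:
  i=0: ✓ (all of [1,2])
  i=1: ✓ (all of [2,3])
  i=2: ✓ (all of [3,4])
  i=3: ✗ (fails at j=5)
  i=4: ✗ (fails at j=5)
  i=5: ✓ (all of [6,7])
  i=6: ✓ (all of [7,8])
  i=7: ✓ (all of [8,9])
  i=8: ✓ (all of [9,10])
  i=9: ✓ (all of [10,11])
Positions where it holds: {0, 1, 2, 5, 6, 7, 8, 9} → 8.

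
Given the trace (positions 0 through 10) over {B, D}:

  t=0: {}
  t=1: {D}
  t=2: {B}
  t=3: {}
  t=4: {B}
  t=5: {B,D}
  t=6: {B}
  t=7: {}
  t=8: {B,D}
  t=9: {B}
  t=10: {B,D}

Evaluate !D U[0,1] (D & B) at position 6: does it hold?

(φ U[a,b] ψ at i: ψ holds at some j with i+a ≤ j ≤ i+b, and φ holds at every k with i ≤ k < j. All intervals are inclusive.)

Need some j in [6,7] with (D & B), and !D at every k in [6,j-1].
  j=6: (D & B) false.
  j=7: (D & B) false.
No j in the window works → until fails.

No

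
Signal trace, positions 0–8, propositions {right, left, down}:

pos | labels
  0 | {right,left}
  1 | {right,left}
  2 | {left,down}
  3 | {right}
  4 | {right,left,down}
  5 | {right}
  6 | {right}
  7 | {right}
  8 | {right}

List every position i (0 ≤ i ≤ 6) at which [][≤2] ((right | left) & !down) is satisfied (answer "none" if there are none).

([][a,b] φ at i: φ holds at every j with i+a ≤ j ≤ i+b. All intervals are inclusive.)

Evaluate at each i in [0,6]:
  i=0: ✗ (fails at j=2)
  i=1: ✗ (fails at j=2)
  i=2: ✗ (fails at j=2)
  i=3: ✗ (fails at j=4)
  i=4: ✗ (fails at j=4)
  i=5: ✓ (all of [5,7])
  i=6: ✓ (all of [6,8])

5, 6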